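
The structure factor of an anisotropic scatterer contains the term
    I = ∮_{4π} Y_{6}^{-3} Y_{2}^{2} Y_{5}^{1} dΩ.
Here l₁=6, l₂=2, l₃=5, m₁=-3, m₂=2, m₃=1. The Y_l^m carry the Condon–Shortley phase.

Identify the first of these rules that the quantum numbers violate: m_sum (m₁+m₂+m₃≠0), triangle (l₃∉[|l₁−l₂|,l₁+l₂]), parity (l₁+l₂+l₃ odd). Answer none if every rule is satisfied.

parity

azimuthal sum: -3 + 2 + 1 = 0  ✓
4 ≤ 5 ≤ 8 (triangle on l)  ✓
L = 6 + 2 + 5 = 13 (odd)  ✗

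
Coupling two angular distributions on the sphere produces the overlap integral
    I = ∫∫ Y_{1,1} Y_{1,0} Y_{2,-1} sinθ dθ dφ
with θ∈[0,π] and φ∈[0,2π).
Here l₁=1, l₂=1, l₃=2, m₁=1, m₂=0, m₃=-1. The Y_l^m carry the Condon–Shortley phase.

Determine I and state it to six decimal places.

Rules hold: Σm=0, L=4 even, 0≤2≤2.
N = 3·3·5 = 45
Δ = 0!·2!·2!/5! = 1/30
Racah Σ t=0..0: t=0:+1/1 = 1/1
⇒ 3j(1 1 2; 0 0 0)² = 2/15, sgn +1
Racah Σ t=0..0: t=0:+1/2 = 1/2
⇒ 3j(1 1 2; 1 0 -1)² = 1/10, sgn -1
4πI² = N·(3j₀)²·(3jₘ)² = 3/5
I = -1·√(0.6/4π) = -0.21850969

-0.218510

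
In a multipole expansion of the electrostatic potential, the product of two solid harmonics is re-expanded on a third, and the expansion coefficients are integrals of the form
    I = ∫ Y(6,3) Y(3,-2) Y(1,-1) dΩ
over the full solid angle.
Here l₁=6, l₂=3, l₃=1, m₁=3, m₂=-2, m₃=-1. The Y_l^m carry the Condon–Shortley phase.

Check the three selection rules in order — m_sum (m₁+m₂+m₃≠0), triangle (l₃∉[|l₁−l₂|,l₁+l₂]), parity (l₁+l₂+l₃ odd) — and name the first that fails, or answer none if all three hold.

azimuthal sum: 3 − 2 − 1 = 0  ✓
3 ≤ 1 ≤ 9 (triangle on l)  ✗
L = 6 + 3 + 1 = 10 (even)

triangle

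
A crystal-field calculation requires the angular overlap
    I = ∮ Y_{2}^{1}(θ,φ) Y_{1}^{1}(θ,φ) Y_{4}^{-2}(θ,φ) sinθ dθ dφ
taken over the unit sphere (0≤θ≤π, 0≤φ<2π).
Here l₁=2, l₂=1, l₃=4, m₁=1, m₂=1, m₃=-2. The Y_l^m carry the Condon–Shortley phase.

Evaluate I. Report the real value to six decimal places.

0.000000

triangle: need 1≤l₃≤3, have 4; I=0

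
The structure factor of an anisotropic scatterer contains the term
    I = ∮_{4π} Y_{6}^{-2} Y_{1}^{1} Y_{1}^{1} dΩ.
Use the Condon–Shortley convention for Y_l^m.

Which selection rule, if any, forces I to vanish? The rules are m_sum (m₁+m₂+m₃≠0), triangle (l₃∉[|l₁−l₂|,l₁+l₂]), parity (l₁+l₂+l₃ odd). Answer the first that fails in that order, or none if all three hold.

triangle

Σmᵢ = 0  ✓
l₃∈[|l₁−l₂|,l₁+l₂]=[5,7], have l₃=1  ✗
Σlᵢ = 8 ⇒ even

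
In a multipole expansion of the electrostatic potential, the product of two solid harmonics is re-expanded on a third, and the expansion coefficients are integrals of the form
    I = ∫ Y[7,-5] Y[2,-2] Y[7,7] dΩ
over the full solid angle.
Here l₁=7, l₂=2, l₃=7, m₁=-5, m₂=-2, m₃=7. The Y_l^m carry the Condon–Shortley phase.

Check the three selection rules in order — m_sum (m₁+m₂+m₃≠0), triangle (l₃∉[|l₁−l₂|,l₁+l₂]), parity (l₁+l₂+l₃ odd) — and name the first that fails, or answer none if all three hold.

Σmᵢ = 0  ✓
l₃∈[|l₁−l₂|,l₁+l₂]=[5,9], have l₃=7  ✓
Σlᵢ = 16 ⇒ even  ✓

none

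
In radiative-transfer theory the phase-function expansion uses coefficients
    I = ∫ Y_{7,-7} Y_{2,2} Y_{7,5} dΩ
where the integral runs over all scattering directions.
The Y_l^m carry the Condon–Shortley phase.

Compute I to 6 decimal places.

0.066694

m-sum 0 ✓  L=16 even ✓  5≤7≤9 ✓
Π(2lᵢ+1) = 15×5×15 = 1125
triangle coeff Δ(7,2,7) = 1/185640
Σ_t [0,2]: t=0:+1/2419200 t=1:−1/518400 t=2:+1/2419200 = -1/907200
(3j)²=56/3315 [(7 2 7; 0 0 0)], sign=+1
Σ_t [2,2]: t=2:+1/1916006400 = 1/1916006400
(3j)²=1/340 [(7 2 7; -7 2 5)], sign=+1
⇒ 4πI² = 210/3757
I = (+1)√(210/3757/(4π)) = 0.06669359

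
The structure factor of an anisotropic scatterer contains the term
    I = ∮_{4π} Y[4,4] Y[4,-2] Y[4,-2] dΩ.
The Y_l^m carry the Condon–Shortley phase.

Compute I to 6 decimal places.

0.190983

Rules hold: Σm=0, L=12 even, 0≤4≤8.
N = 9·9·9 = 729
Δ = 4!·4!·4!/13! = 1/450450
Racah Σ t=0..4: t=0:+1/13824 t=1:−1/216 t=2:+1/64 t=3:−1/216 t=4:+1/13824 = 5/768
⇒ 3j(4 4 4; 0 0 0)² = 18/1001, sgn +1
Racah Σ t=0..0: t=0:+1/2304 = 1/2304
⇒ 3j(4 4 4; 4 -2 -2)² = 5/143, sgn +1
4πI² = N·(3j₀)²·(3jₘ)² = 65610/143143
I = +1·√(0.458353/4π) = 0.19098314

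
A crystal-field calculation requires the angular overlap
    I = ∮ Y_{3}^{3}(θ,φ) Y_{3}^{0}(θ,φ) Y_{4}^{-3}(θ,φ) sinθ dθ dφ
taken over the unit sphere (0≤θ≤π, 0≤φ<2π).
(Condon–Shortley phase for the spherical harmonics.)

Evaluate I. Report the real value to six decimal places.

Rules hold: Σm=0, L=10 even, 0≤4≤6.
N = 7·7·9 = 441
Δ = 2!·4!·4!/11! = 1/34650
Racah Σ t=0..2: t=0:+1/72 t=1:−1/16 t=2:+1/72 = -5/144
⇒ 3j(3 3 4; 0 0 0)² = 2/77, sgn -1
Racah Σ t=0..0: t=0:+1/288 = 1/288
⇒ 3j(3 3 4; 3 0 -3)² = 1/22, sgn -1
4πI² = N·(3j₀)²·(3jₘ)² = 63/121
I = +1·√(0.520661/4π) = 0.20355073

0.203551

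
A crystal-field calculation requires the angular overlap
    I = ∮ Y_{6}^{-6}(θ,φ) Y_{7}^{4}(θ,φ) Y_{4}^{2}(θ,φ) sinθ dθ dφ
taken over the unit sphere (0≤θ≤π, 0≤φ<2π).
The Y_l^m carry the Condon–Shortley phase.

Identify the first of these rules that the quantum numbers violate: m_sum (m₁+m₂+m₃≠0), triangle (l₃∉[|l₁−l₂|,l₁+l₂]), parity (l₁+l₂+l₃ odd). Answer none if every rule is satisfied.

Σmᵢ = 0  ✓
l₃∈[|l₁−l₂|,l₁+l₂]=[1,13], have l₃=4  ✓
Σlᵢ = 17 ⇒ odd  ✗

parity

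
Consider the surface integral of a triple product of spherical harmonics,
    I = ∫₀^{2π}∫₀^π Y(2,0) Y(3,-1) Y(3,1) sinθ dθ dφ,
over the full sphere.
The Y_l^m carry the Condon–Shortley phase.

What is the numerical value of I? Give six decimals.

-0.126157

m-sum 0 ✓  L=8 even ✓  1≤3≤5 ✓
Π(2lᵢ+1) = 5×7×7 = 245
triangle coeff Δ(2,3,3) = 1/3780
Σ_t [0,2]: t=0:+1/24 t=1:−1/4 t=2:+1/24 = -1/6
(3j)²=4/105 [(2 3 3; 0 0 0)], sign=+1
Σ_t [0,2]: t=0:+1/16 t=1:−1/6 t=2:+1/96 = -3/32
(3j)²=3/140 [(2 3 3; 0 -1 1)], sign=-1
⇒ 4πI² = 1/5
I = (-1)√(1/5/(4π)) = -0.12615663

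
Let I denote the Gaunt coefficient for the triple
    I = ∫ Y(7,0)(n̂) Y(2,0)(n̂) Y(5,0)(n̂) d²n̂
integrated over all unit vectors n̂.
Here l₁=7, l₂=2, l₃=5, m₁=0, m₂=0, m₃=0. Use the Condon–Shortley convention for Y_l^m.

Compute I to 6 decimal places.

0.237977

m-sum 0 ✓  L=14 even ✓  5≤5≤9 ✓
Π(2lᵢ+1) = 15×5×11 = 825
triangle coeff Δ(7,2,5) = 1/15015
Σ_t [2,2]: t=2:+1/57600 = 1/57600
(3j)²=21/715 [(7 2 5; 0 0 0)], sign=-1
(m-triple is (0,0,0) — same symbol as above.)
⇒ 4πI² = 1323/1859
I = (+1)√(1323/1859/(4π)) = 0.23797717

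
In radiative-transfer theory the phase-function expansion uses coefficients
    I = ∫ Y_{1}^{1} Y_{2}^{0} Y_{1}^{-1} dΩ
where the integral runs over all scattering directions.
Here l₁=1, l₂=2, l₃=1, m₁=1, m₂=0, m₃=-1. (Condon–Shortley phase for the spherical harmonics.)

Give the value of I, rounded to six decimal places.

Checks pass: Σm=0; 4 even; l₃=1∈[1,3].
(2·1+1)(2·2+1)(2·1+1) = 45
Δ: 2! 0! 2! / 5! → 1/30
sum: t=1:−1/1 = -1/1
3j²(1 2 1; 0 0 0) = Δ·Π!·Σ² = 2/15  (sign +1)
sum: t=0:+1/4 = 1/4
3j²(1 2 1; 1 0 -1) = Δ·Π!·Σ² = 1/30  (sign +1)
combine: 4πI² = 45·2/15·1/30 = 1/5
take √, sign +1: I = 0.12615663

0.126157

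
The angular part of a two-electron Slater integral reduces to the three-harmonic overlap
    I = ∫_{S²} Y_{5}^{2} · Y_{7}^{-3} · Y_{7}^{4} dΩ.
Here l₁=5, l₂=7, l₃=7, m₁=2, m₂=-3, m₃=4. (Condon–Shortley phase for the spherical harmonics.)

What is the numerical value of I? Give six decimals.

0.000000

Σmᵢ = 3 ≠ 0, so the φ-integral vanishes; I = 0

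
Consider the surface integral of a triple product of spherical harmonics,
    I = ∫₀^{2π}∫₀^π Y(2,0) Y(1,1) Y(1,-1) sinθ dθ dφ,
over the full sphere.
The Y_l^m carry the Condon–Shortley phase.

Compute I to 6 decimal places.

Rules hold: Σm=0, L=4 even, 1≤1≤3.
N = 5·3·3 = 45
Δ = 2!·2!·0!/5! = 1/30
Racah Σ t=1..1: t=1:−1/1 = -1/1
⇒ 3j(2 1 1; 0 0 0)² = 2/15, sgn +1
Racah Σ t=2..2: t=2:+1/4 = 1/4
⇒ 3j(2 1 1; 0 1 -1)² = 1/30, sgn +1
4πI² = N·(3j₀)²·(3jₘ)² = 1/5
I = +1·√(0.2/4π) = 0.12615663

0.126157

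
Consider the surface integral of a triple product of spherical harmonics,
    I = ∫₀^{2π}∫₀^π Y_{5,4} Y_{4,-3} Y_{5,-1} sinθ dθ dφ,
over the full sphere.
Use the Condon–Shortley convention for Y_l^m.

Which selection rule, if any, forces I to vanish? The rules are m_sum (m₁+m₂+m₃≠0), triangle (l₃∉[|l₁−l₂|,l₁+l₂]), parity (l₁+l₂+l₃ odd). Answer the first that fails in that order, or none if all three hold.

azimuthal sum: 4 − 3 − 1 = 0  ✓
1 ≤ 5 ≤ 9 (triangle on l)  ✓
L = 5 + 4 + 5 = 14 (even)  ✓

none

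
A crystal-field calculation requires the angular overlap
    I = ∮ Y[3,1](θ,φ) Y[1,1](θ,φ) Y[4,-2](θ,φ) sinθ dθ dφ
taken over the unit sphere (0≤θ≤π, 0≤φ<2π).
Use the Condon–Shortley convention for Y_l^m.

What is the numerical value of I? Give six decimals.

m-sum 0 ✓  L=8 even ✓  2≤4≤4 ✓
Π(2lᵢ+1) = 7×3×9 = 189
triangle coeff Δ(3,1,4) = 1/252
Σ_t [0,0]: t=0:+1/36 = 1/36
(3j)²=4/63 [(3 1 4; 0 0 0)], sign=+1
Σ_t [0,0]: t=0:+1/96 = 1/96
(3j)²=5/84 [(3 1 4; 1 1 -2)], sign=+1
⇒ 4πI² = 5/7
I = (+1)√(5/7/(4π)) = 0.23841361

0.238414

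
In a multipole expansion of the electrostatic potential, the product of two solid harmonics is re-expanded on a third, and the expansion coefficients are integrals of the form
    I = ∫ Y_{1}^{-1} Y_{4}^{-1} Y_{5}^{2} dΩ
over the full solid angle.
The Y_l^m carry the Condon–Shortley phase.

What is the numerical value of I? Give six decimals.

0.225034

Checks pass: Σm=0; 10 even; l₃=5∈[3,5].
(2·1+1)(2·4+1)(2·5+1) = 297
Δ: 0! 2! 8! / 11! → 1/495
sum: t=0:+1/576 = 1/576
3j²(1 4 5; 0 0 0) = Δ·Π!·Σ² = 5/99  (sign -1)
sum: t=0:+1/1440 = 1/1440
3j²(1 4 5; -1 -1 2) = Δ·Π!·Σ² = 7/165  (sign -1)
combine: 4πI² = 297·5/99·7/165 = 7/11
take √, sign +1: I = 0.22503380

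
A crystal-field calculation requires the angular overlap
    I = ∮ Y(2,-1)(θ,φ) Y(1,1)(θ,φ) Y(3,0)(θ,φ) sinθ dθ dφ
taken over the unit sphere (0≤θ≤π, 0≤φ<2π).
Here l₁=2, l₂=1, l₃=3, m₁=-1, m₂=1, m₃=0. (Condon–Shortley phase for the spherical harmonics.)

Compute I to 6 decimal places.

0.143048

Rules hold: Σm=0, L=6 even, 1≤3≤3.
N = 5·3·7 = 105
Δ = 0!·4!·2!/7! = 1/105
Racah Σ t=0..0: t=0:+1/4 = 1/4
⇒ 3j(2 1 3; 0 0 0)² = 3/35, sgn -1
Racah Σ t=0..0: t=0:+1/12 = 1/12
⇒ 3j(2 1 3; -1 1 0)² = 1/35, sgn -1
4πI² = N·(3j₀)²·(3jₘ)² = 9/35
I = +1·√(0.257143/4π) = 0.14304817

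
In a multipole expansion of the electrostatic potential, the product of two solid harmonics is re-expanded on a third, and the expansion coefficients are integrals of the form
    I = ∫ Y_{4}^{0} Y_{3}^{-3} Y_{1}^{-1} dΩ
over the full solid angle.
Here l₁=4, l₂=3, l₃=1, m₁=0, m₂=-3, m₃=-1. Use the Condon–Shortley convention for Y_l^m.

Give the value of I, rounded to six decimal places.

Σmᵢ = -4 ≠ 0, so the φ-integral vanishes; I = 0

0.000000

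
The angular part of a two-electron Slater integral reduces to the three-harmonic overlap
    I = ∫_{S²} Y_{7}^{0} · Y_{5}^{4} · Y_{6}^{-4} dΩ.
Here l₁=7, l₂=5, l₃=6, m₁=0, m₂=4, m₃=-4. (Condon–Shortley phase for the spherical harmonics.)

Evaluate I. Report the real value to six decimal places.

m-sum 0 ✓  L=18 even ✓  2≤6≤12 ✓
Π(2lᵢ+1) = 15×11×13 = 2145
triangle coeff Δ(7,5,6) = 1/174594420
Σ_t [1,5]: t=1:−1/4147200 t=2:+1/207360 t=3:−1/82944 t=4:+1/207360 t=5:−1/4147200 = -1/345600
(3j)²=420/46189 [(7 5 6; 0 0 0)], sign=-1
Σ_t [5,6]: t=5:−1/4147200 t=6:+1/21772800 = -17/87091200
(3j)²=119/8151 [(7 5 6; 0 4 -4)], sign=-1
⇒ 4πI² = 14700/51623
I = (+1)√(14700/51623/(4π)) = 0.15053314

0.150533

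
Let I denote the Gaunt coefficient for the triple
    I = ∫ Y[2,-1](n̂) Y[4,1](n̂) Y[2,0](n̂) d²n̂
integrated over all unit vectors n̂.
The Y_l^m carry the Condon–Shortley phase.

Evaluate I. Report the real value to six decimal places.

Checks pass: Σm=0; 8 even; l₃=2∈[2,6].
(2·2+1)(2·4+1)(2·2+1) = 225
Δ: 4! 0! 4! / 9! → 1/630
sum: t=2:+1/16 = 1/16
3j²(2 4 2; 0 0 0) = Δ·Π!·Σ² = 2/35  (sign +1)
sum: t=3:−1/24 = -1/24
3j²(2 4 2; -1 1 0) = Δ·Π!·Σ² = 1/21  (sign -1)
combine: 4πI² = 225·2/35·1/21 = 30/49
take √, sign -1: I = -0.22072812

-0.220728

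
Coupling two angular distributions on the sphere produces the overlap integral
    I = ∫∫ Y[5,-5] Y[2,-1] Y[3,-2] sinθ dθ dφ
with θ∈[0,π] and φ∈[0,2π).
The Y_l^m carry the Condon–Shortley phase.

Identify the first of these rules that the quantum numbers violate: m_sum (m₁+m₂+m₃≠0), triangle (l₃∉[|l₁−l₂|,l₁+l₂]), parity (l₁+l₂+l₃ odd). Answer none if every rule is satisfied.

m₁+m₂+m₃ = -5 − 1 − 2 = -8  ✗
triangle: |5−2|=3 ≤ l₃=3 ≤ 5+2=7
parity: l₁+l₂+l₃ = 10 is even

m_sum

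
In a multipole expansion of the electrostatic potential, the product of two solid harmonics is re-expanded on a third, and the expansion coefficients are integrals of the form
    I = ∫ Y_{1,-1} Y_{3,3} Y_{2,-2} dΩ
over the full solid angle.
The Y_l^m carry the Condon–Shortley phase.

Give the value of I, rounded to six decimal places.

-0.319865

Rules hold: Σm=0, L=6 even, 2≤2≤4.
N = 3·7·5 = 105
Δ = 2!·0!·4!/7! = 1/105
Racah Σ t=1..1: t=1:−1/4 = -1/4
⇒ 3j(1 3 2; 0 0 0)² = 3/35, sgn -1
Racah Σ t=2..2: t=2:+1/48 = 1/48
⇒ 3j(1 3 2; -1 3 -2)² = 1/7, sgn +1
4πI² = N·(3j₀)²·(3jₘ)² = 9/7
I = -1·√(1.28571/4π) = -0.31986543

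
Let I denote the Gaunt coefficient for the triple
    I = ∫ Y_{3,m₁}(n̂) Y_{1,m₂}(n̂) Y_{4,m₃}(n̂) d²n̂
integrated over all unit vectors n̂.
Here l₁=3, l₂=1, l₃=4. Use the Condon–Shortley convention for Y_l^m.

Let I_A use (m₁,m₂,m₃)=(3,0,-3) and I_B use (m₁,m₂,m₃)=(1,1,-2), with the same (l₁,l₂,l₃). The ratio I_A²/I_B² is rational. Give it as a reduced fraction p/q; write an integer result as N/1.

7/15

l's match ⇒ only the (l;m) 3-j factors differ between A and B.
A: triangle coeff Δ(3,1,4) = 1/252; Σ_t [0,0]: t=0:+1/720 = 1/720; (3j)²=1/36 [(3 1 4; 3 0 -3)], sign=-1
B: triangle coeff Δ(3,1,4) = 1/252; Σ_t [0,0]: t=0:+1/96 = 1/96; (3j)²=5/84 [(3 1 4; 1 1 -2)], sign=+1
I_A²/I_B² = (1/36)/(5/84) = 7/15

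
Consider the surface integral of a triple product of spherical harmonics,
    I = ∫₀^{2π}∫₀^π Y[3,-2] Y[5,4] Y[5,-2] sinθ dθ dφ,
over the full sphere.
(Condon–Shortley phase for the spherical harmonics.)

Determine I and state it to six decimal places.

Σlᵢ=13 odd — θ-integrand is odd under cosθ→−cosθ; I=0

0.000000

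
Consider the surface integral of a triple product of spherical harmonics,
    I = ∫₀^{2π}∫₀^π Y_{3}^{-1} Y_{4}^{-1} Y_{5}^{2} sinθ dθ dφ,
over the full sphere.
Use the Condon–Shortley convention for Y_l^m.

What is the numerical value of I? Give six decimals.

0.148044

Rules hold: Σm=0, L=12 even, 1≤5≤7.
N = 7·9·11 = 693
Δ = 2!·4!·6!/13! = 1/180180
Racah Σ t=0..2: t=0:+1/576 t=1:−1/144 t=2:+1/576 = -1/288
⇒ 3j(3 4 5; 0 0 0)² = 20/1001, sgn +1
Racah Σ t=0..2: t=0:+1/1728 t=1:−1/288 t=2:+1/960 = -1/540
⇒ 3j(3 4 5; -1 -1 2)² = 128/6435, sgn +1
4πI² = N·(3j₀)²·(3jₘ)² = 512/1859
I = +1·√(0.275417/4π) = 0.14804384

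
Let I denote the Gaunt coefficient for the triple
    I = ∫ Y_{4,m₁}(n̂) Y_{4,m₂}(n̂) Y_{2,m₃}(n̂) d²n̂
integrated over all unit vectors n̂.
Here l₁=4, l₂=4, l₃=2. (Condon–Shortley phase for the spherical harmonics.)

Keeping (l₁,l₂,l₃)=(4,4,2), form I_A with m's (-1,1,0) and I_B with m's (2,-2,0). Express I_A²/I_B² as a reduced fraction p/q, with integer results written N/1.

Same 4,4,2: normalisation and zero-m 3j drop out of the ratio.
A: Δ: 6! 2! 2! / 11! → 1/13860; sum: t=3:−1/144 t=4:+1/48 t=5:−1/480 = 17/1440; 3j²(4 4 2; -1 1 0) = Δ·Π!·Σ² = 289/13860  (sign +1)
B: Δ: 6! 2! 2! / 11! → 1/13860; sum: t=0:+1/2880 t=1:−1/120 t=2:+1/192 = -1/360; 3j²(4 4 2; 2 -2 0) = Δ·Π!·Σ² = 16/3465  (sign -1)
I_A²/I_B² = (289/13860)/(16/3465) = 289/64

289/64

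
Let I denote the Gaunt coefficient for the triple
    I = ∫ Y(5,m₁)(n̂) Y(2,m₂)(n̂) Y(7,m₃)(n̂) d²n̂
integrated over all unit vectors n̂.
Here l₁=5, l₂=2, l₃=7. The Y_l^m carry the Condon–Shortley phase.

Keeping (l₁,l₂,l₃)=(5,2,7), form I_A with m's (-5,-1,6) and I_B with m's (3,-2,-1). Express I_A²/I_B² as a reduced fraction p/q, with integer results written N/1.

Same 5,2,7: normalisation and zero-m 3j drop out of the ratio.
A: Δ: 0! 10! 4! / 15! → 1/15015; sum: t=0:+1/21772800 = 1/21772800; 3j²(5 2 7; -5 -1 6) = Δ·Π!·Σ² = 2/105  (sign -1)
B: Δ: 0! 10! 4! / 15! → 1/15015; sum: t=0:+1/1935360 = 1/1935360; 3j²(5 2 7; 3 -2 -1) = Δ·Π!·Σ² = 1/1001  (sign +1)
I_A²/I_B² = (2/105)/(1/1001) = 286/15

286/15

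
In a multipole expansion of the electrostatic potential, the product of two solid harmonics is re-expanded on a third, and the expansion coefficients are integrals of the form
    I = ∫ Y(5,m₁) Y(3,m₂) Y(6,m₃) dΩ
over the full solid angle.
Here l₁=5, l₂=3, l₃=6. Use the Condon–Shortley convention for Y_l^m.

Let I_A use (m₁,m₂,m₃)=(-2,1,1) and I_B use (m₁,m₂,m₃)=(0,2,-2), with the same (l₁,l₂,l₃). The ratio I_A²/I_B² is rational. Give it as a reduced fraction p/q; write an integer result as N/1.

15/14

Shared (l₁,l₂,l₃)=(5,3,6): N and (l;000)² cancel in I_A²/I_B².
A: Δ = 2!·8!·4!/15! = 1/675675; Racah Σ t=0..2: t=0:+1/241920 t=1:−1/8640 t=2:+1/5760 = 1/16128; ⇒ 3j(5 3 6; -2 1 1)² = 5/1001, sgn -1
B: Δ = 2!·8!·4!/15! = 1/675675; Racah Σ t=1..2: t=1:−1/13824 t=2:+1/8640 = 1/23040; ⇒ 3j(5 3 6; 0 2 -2)² = 2/429, sgn +1
I_A²/I_B² = (5/1001)/(2/429) = 15/14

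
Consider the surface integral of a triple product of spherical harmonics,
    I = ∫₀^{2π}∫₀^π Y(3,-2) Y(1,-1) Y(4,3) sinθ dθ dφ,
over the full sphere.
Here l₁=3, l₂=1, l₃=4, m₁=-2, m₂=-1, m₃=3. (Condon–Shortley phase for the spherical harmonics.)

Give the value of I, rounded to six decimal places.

-0.282095

Rules hold: Σm=0, L=8 even, 2≤4≤4.
N = 7·3·9 = 189
Δ = 0!·6!·2!/9! = 1/252
Racah Σ t=0..0: t=0:+1/36 = 1/36
⇒ 3j(3 1 4; 0 0 0)² = 4/63, sgn +1
Racah Σ t=0..0: t=0:+1/240 = 1/240
⇒ 3j(3 1 4; -2 -1 3)² = 1/12, sgn -1
4πI² = N·(3j₀)²·(3jₘ)² = 1/1
I = -1·√(1/4π) = -0.28209479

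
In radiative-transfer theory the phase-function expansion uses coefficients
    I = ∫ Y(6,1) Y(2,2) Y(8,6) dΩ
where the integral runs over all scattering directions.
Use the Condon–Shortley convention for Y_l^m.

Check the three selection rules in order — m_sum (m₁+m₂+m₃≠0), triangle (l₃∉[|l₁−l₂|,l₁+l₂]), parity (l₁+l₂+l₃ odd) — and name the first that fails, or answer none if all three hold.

m₁+m₂+m₃ = 1 + 2 + 6 = 9  ✗
triangle: |6−2|=4 ≤ l₃=8 ≤ 6+2=8
parity: l₁+l₂+l₃ = 16 is even

m_sum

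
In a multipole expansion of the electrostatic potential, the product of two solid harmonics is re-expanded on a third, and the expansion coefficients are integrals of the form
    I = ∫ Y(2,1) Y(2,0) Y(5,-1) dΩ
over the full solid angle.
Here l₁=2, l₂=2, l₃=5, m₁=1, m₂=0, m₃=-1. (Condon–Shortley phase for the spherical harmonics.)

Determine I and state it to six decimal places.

|2−2|≤5≤2+2 violated ⇒ I = 0

0.000000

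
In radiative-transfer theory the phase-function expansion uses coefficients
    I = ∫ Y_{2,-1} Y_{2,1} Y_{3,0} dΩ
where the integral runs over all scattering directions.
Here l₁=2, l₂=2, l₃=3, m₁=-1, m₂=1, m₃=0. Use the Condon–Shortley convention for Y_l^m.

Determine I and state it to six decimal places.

l₁+l₂+l₃=7 is odd: 3j(l;000)=0 ⇒ I=0

0.000000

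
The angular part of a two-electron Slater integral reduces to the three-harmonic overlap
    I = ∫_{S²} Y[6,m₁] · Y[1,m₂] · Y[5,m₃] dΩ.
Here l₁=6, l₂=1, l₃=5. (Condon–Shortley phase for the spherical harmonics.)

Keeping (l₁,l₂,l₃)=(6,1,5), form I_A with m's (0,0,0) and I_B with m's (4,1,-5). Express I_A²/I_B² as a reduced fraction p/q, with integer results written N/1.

l's match ⇒ only the (l;m) 3-j factors differ between A and B.
A: triangle coeff Δ(6,1,5) = 1/858; Σ_t [1,1]: t=1:−1/14400 = -1/14400; (3j)²=6/143 [(6 1 5; 0 0 0)], sign=+1
B: triangle coeff Δ(6,1,5) = 1/858; Σ_t [2,2]: t=2:+1/7257600 = 1/7257600; (3j)²=1/858 [(6 1 5; 4 1 -5)], sign=+1
I_A²/I_B² = (6/143)/(1/858) = 36/1

36/1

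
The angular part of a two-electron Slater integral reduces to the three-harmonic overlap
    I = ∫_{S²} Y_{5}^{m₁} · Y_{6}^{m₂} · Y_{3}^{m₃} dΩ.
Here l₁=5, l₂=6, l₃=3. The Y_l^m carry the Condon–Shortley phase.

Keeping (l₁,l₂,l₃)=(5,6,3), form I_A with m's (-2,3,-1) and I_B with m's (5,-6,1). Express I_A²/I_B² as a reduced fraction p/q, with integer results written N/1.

6/11

Shared (l₁,l₂,l₃)=(5,6,3): N and (l;000)² cancel in I_A²/I_B².
A: Δ = 8!·2!·4!/15! = 1/675675; Racah Σ t=5..7: t=5:−1/34560 t=6:+1/8640 t=7:−1/40320 = 1/16128; ⇒ 3j(5 6 3; -2 3 -1)² = 18/1001, sgn +1
B: Δ = 8!·2!·4!/15! = 1/675675; Racah Σ t=0..0: t=0:+1/1935360 = 1/1935360; ⇒ 3j(5 6 3; 5 -6 1)² = 3/91, sgn +1
I_A²/I_B² = (18/1001)/(3/91) = 6/11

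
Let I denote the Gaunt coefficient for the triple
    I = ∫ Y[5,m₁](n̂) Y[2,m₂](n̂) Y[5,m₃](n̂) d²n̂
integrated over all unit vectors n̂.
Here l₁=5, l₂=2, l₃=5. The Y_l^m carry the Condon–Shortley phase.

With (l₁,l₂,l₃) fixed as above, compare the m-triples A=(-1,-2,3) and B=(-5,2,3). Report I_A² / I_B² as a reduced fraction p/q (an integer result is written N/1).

Same 5,2,5: normalisation and zero-m 3j drop out of the ratio.
A: Δ: 2! 8! 2! / 13! → 1/38610; sum: t=0:+1/5760 = 1/5760; 3j²(5 2 5; -1 -2 3) = Δ·Π!·Σ² = 56/2145  (sign +1)
B: Δ: 2! 8! 2! / 13! → 1/38610; sum: t=2:+1/161280 = 1/161280; 3j²(5 2 5; -5 2 3) = Δ·Π!·Σ² = 1/143  (sign +1)
I_A²/I_B² = (56/2145)/(1/143) = 56/15

56/15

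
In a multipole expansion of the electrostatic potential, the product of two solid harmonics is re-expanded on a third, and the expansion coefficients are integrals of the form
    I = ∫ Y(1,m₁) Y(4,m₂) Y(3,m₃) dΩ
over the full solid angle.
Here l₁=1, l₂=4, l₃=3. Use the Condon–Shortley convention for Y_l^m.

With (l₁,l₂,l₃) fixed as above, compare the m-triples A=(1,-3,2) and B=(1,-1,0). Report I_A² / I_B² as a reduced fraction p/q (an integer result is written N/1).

21/10

Shared (l₁,l₂,l₃)=(1,4,3): N and (l;000)² cancel in I_A²/I_B².
A: Δ = 2!·0!·6!/9! = 1/252; Racah Σ t=0..0: t=0:+1/240 = 1/240; ⇒ 3j(1 4 3; 1 -3 2)² = 1/12, sgn -1
B: Δ = 2!·0!·6!/9! = 1/252; Racah Σ t=0..0: t=0:+1/72 = 1/72; ⇒ 3j(1 4 3; 1 -1 0)² = 5/126, sgn -1
I_A²/I_B² = (1/12)/(5/126) = 21/10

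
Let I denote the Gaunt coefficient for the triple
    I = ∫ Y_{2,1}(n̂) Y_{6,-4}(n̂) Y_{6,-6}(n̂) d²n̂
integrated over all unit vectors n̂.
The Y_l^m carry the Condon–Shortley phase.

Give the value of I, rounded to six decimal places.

1 − 4 − 6 = -9 ≠ 0: azimuthal integral kills it; I = 0

0.000000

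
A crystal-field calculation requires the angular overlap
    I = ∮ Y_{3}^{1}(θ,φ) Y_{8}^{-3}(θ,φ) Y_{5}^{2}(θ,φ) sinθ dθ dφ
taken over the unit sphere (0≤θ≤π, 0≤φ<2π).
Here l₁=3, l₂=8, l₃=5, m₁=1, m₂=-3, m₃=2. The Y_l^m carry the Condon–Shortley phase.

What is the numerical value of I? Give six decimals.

-0.241178

Rules hold: Σm=0, L=16 even, 5≤5≤11.
N = 7·17·11 = 1309
Δ = 6!·0!·10!/17! = 1/136136
Racah Σ t=3..3: t=3:−1/518400 = -1/518400
⇒ 3j(3 8 5; 0 0 0)² = 56/2431, sgn +1
Racah Σ t=2..2: t=2:+1/1451520 = 1/1451520
⇒ 3j(3 8 5; 1 -3 2)² = 75/3094, sgn -1
4πI² = N·(3j₀)²·(3jₘ)² = 2100/2873
I = -1·√(0.730943/4π) = -0.24117756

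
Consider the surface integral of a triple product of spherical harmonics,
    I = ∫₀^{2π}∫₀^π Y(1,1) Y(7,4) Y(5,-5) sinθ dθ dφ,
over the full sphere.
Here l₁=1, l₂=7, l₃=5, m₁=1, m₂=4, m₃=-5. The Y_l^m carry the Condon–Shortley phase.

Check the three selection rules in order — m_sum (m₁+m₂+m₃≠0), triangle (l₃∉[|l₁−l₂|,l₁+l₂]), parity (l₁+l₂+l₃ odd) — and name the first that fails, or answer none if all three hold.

Σmᵢ = 0  ✓
l₃∈[|l₁−l₂|,l₁+l₂]=[6,8], have l₃=5  ✗
Σlᵢ = 13 ⇒ odd

triangle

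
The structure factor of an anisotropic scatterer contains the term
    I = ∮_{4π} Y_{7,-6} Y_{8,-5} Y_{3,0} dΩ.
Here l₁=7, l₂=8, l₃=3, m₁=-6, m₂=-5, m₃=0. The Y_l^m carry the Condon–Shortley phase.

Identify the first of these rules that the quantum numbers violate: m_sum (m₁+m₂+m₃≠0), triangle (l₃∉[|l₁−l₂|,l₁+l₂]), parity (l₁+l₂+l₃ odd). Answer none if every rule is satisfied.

m_sum

Σmᵢ = -11  ✗
l₃∈[|l₁−l₂|,l₁+l₂]=[1,15], have l₃=3
Σlᵢ = 18 ⇒ even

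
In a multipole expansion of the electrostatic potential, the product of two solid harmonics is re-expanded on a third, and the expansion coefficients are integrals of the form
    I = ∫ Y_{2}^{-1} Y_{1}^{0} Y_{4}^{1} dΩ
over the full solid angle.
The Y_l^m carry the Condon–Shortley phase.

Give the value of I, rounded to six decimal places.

0.000000

l₃=4 ∉ [1,3] — triangle fails ⇒ I = 0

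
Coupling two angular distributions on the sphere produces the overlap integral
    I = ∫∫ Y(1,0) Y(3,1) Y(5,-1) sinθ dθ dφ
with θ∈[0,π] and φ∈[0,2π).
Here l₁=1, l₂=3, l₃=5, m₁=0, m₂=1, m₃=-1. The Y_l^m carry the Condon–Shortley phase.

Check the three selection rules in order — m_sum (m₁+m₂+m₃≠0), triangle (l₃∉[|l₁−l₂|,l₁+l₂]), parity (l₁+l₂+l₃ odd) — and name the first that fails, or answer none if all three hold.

Σmᵢ = 0  ✓
l₃∈[|l₁−l₂|,l₁+l₂]=[2,4], have l₃=5  ✗
Σlᵢ = 9 ⇒ odd

triangle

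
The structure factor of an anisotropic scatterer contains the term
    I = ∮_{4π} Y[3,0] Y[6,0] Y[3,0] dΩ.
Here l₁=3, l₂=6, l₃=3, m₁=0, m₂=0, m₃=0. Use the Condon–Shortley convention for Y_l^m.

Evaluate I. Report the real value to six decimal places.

Checks pass: Σm=0; 12 even; l₃=3∈[3,9].
(2·3+1)(2·6+1)(2·3+1) = 637
Δ: 6! 0! 6! / 13! → 1/12012
sum: t=3:−1/1296 = -1/1296
3j²(3 6 3; 0 0 0) = Δ·Π!·Σ² = 100/3003  (sign +1)
(m-triple is (0,0,0) — same symbol as above.)
combine: 4πI² = 637·100/3003·100/3003 = 10000/14157
take √, sign +1: I = 0.23708793

0.237088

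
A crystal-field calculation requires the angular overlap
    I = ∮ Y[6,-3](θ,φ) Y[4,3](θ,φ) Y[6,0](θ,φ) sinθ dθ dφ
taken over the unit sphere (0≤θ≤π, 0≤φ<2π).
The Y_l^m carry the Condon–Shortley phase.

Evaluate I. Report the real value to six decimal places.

Checks pass: Σm=0; 16 even; l₃=6∈[2,10].
(2·6+1)(2·4+1)(2·6+1) = 1521
Δ: 4! 8! 4! / 17! → 1/15315300
sum: t=0:+1/829440 t=1:−1/25920 t=2:+1/9216 t=3:−1/25920 t=4:+1/829440 = 7/207360
3j²(6 4 6; 0 0 0) = Δ·Π!·Σ² = 28/2431  (sign +1)
sum: t=3:−1/207360 t=4:+1/103680 = 1/207360
3j²(6 4 6; -3 3 0) = Δ·Π!·Σ² = 21/2431  (sign +1)
combine: 4πI² = 1521·28/2431·21/2431 = 5292/34969
take √, sign +1: I = 0.10973960

0.109740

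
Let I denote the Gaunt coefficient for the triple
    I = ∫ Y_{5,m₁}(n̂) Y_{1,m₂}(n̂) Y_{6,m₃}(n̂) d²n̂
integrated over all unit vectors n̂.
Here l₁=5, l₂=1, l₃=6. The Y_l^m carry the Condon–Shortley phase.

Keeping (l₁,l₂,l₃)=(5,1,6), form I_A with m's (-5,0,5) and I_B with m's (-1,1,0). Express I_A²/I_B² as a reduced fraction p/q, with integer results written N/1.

l's match ⇒ only the (l;m) 3-j factors differ between A and B.
A: triangle coeff Δ(5,1,6) = 1/858; Σ_t [0,0]: t=0:+1/3628800 = 1/3628800; (3j)²=1/78 [(5 1 6; -5 0 5)], sign=-1
B: triangle coeff Δ(5,1,6) = 1/858; Σ_t [0,0]: t=0:+1/34560 = 1/34560; (3j)²=5/286 [(5 1 6; -1 1 0)], sign=+1
I_A²/I_B² = (1/78)/(5/286) = 11/15

11/15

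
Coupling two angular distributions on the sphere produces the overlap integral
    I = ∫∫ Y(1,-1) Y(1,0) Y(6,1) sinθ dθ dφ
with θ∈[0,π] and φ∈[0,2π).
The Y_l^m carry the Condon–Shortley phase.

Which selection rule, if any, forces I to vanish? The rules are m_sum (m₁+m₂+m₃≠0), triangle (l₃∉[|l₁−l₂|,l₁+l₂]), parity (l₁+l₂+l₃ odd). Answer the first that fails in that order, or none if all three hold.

triangle

m₁+m₂+m₃ = -1 + 0 + 1 = 0  ✓
triangle: |1−1|=0 ≤ l₃=6 ≤ 1+1=2  ✗
parity: l₁+l₂+l₃ = 8 is even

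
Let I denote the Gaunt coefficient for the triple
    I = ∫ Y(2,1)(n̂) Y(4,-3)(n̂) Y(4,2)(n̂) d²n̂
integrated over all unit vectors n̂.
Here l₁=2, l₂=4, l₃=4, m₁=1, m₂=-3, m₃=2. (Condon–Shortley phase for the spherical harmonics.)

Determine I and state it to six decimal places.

-0.187702

m-sum 0 ✓  L=10 even ✓  2≤4≤6 ✓
Π(2lᵢ+1) = 5×9×9 = 405
triangle coeff Δ(2,4,4) = 1/13860
Σ_t [0,2]: t=0:+1/192 t=1:−1/36 t=2:+1/192 = -5/288
(3j)²=20/693 [(2 4 4; 0 0 0)], sign=-1
Σ_t [0,1]: t=0:+1/240 t=1:−1/1440 = 1/288
(3j)²=5/132 [(2 4 4; 1 -3 2)], sign=+1
⇒ 4πI² = 375/847
I = (-1)√(375/847/(4π)) = -0.18770204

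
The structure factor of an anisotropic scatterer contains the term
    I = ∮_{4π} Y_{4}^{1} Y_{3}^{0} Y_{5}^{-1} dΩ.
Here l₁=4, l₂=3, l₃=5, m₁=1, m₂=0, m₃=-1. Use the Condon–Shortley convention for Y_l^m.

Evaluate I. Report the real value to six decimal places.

Rules hold: Σm=0, L=12 even, 1≤5≤7.
N = 9·7·11 = 693
Δ = 2!·6!·4!/13! = 1/180180
Racah Σ t=0..2: t=0:+1/576 t=1:−1/144 t=2:+1/576 = -1/288
⇒ 3j(4 3 5; 0 0 0)² = 20/1001, sgn +1
Racah Σ t=0..2: t=0:+1/432 t=1:−1/192 t=2:+1/1440 = -19/8640
⇒ 3j(4 3 5; 1 0 -1)² = 361/30030, sgn -1
4πI² = N·(3j₀)²·(3jₘ)² = 2166/13013
I = -1·√(0.166449/4π) = -0.11508947

-0.115089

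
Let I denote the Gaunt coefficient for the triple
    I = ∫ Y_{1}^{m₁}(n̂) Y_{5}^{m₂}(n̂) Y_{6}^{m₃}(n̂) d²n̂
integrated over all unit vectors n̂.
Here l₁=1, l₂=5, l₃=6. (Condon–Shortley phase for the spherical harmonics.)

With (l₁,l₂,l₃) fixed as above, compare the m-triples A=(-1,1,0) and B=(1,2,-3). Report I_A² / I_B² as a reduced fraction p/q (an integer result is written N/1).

Same 1,5,6: normalisation and zero-m 3j drop out of the ratio.
A: Δ: 0! 2! 10! / 13! → 1/858; sum: t=0:+1/34560 = 1/34560; 3j²(1 5 6; -1 1 0) = Δ·Π!·Σ² = 5/286  (sign +1)
B: Δ: 0! 2! 10! / 13! → 1/858; sum: t=0:+1/60480 = 1/60480; 3j²(1 5 6; 1 2 -3) = Δ·Π!·Σ² = 6/143  (sign -1)
I_A²/I_B² = (5/286)/(6/143) = 5/12

5/12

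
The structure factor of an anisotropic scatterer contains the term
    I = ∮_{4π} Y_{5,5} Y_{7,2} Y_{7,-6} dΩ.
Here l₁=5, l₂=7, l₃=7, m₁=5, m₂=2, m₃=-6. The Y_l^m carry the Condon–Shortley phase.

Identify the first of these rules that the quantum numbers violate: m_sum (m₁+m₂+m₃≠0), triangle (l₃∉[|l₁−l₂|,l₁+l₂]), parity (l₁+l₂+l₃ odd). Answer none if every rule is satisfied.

m₁+m₂+m₃ = 5 + 2 − 6 = 1  ✗
triangle: |5−7|=2 ≤ l₃=7 ≤ 5+7=12
parity: l₁+l₂+l₃ = 19 is odd

m_sum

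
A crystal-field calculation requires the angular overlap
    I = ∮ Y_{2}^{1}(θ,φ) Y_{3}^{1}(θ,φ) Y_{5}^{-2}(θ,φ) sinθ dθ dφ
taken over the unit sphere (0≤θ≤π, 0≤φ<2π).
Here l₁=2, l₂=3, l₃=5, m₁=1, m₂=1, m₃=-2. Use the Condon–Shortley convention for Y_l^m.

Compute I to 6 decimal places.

0.245532

m-sum 0 ✓  L=10 even ✓  1≤5≤5 ✓
Π(2lᵢ+1) = 5×7×11 = 385
triangle coeff Δ(2,3,5) = 1/2310
Σ_t [0,0]: t=0:+1/144 = 1/144
(3j)²=10/231 [(2 3 5; 0 0 0)], sign=-1
Σ_t [0,0]: t=0:+1/288 = 1/288
(3j)²=1/22 [(2 3 5; 1 1 -2)], sign=-1
⇒ 4πI² = 25/33
I = (+1)√(25/33/(4π)) = 0.24553200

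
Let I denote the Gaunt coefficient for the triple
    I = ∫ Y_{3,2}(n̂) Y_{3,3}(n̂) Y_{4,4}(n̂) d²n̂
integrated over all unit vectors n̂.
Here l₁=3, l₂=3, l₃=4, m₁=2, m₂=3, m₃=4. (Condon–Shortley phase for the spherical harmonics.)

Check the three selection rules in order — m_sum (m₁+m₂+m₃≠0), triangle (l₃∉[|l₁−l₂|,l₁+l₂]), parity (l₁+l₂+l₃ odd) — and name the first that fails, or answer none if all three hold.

m_sum

m₁+m₂+m₃ = 2 + 3 + 4 = 9  ✗
triangle: |3−3|=0 ≤ l₃=4 ≤ 3+3=6
parity: l₁+l₂+l₃ = 10 is even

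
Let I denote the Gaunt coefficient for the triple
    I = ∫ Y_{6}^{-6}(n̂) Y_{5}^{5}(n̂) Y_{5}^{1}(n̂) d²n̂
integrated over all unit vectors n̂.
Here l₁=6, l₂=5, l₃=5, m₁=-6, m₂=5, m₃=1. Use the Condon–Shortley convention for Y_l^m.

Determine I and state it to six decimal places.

m-sum 0 ✓  L=16 even ✓  1≤5≤11 ✓
Π(2lᵢ+1) = 13×11×11 = 1573
triangle coeff Δ(6,5,5) = 1/28588560
Σ_t [1,5]: t=1:−1/345600 t=2:+1/13824 t=3:−1/5184 t=4:+1/13824 t=5:−1/345600 = -7/129600
(3j)²=80/7293 [(6 5 5; 0 0 0)], sign=+1
Σ_t [6,6]: t=6:+1/12441600 = 1/12441600
(3j)²=3/442 [(6 5 5; -6 5 1)], sign=+1
⇒ 4πI² = 440/3757
I = (+1)√(440/3757/(4π)) = 0.09653856

0.096539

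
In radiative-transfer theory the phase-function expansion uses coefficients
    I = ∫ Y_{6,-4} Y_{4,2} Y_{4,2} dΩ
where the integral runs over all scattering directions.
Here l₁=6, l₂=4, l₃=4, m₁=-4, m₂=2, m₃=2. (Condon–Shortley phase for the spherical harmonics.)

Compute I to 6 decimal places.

0.159678

Checks pass: Σm=0; 14 even; l₃=4∈[2,10].
(2·6+1)(2·4+1)(2·4+1) = 1053
Δ: 6! 6! 2! / 15! → 1/1261260
sum: t=2:+1/4608 t=3:−1/1296 t=4:+1/4608 = -7/20736
3j²(6 4 4; 0 0 0) = Δ·Π!·Σ² = 20/1287  (sign -1)
sum: t=4:+1/69120 t=5:−1/14400 t=6:+1/69120 = -7/172800
3j²(6 4 4; -4 2 2) = Δ·Π!·Σ² = 14/715  (sign -1)
combine: 4πI² = 1053·20/1287·14/715 = 504/1573
take √, sign +1: I = 0.15967833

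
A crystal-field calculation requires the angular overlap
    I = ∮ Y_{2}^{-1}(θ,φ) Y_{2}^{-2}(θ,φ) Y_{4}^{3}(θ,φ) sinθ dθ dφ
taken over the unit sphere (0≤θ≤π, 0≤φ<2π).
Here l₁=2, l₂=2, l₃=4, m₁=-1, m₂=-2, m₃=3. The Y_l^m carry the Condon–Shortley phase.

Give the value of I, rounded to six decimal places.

Rules hold: Σm=0, L=8 even, 0≤4≤4.
N = 5·5·9 = 225
Δ = 0!·4!·4!/9! = 1/630
Racah Σ t=0..0: t=0:+1/16 = 1/16
⇒ 3j(2 2 4; 0 0 0)² = 2/35, sgn +1
Racah Σ t=0..0: t=0:+1/144 = 1/144
⇒ 3j(2 2 4; -1 -2 3)² = 1/18, sgn -1
4πI² = N·(3j₀)²·(3jₘ)² = 5/7
I = -1·√(0.714286/4π) = -0.23841361

-0.238414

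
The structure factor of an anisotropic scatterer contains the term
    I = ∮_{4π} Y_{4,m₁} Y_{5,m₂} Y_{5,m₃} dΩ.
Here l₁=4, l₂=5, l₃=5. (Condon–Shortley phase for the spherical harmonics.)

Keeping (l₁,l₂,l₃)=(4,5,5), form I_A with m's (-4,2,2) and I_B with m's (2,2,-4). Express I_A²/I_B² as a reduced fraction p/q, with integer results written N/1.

Shared (l₁,l₂,l₃)=(4,5,5): N and (l;000)² cancel in I_A²/I_B².
A: Δ = 4!·4!·6!/15! = 1/3153150; Racah Σ t=4..4: t=4:+1/20736 = 1/20736; ⇒ 3j(4 5 5; -4 2 2)² = 35/1287, sgn -1
B: Δ = 4!·4!·6!/15! = 1/3153150; Racah Σ t=1..2: t=1:−1/25920 t=2:+1/11520 = 1/20736; ⇒ 3j(4 5 5; 2 2 -4)² = 5/429, sgn -1
I_A²/I_B² = (35/1287)/(5/429) = 7/3

7/3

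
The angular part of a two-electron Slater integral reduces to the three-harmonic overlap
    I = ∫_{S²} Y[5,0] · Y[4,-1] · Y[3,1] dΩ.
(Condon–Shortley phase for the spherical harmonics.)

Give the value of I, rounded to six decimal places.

Rules hold: Σm=0, L=12 even, 1≤3≤9.
N = 11·9·7 = 693
Δ = 6!·4!·2!/13! = 1/180180
Racah Σ t=2..4: t=2:+1/576 t=3:−1/144 t=4:+1/576 = -1/288
⇒ 3j(5 4 3; 0 0 0)² = 20/1001, sgn +1
Racah Σ t=1..3: t=1:−1/5760 t=2:+1/288 t=3:−1/288 = -1/5760
⇒ 3j(5 4 3; 0 -1 1)² = 1/12012, sgn -1
4πI² = N·(3j₀)²·(3jₘ)² = 15/13013
I = -1·√(0.00115269/4π) = -0.00957750

-0.009577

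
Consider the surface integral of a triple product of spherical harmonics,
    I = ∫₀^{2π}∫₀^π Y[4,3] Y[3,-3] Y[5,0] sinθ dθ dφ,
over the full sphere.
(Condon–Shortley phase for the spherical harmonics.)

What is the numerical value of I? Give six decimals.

-0.098140

Checks pass: Σm=0; 12 even; l₃=5∈[1,7].
(2·4+1)(2·3+1)(2·5+1) = 693
Δ: 2! 6! 4! / 13! → 1/180180
sum: t=0:+1/576 t=1:−1/144 t=2:+1/576 = -1/288
3j²(4 3 5; 0 0 0) = Δ·Π!·Σ² = 20/1001  (sign +1)
sum: t=0:+1/5760 = 1/5760
3j²(4 3 5; 3 -3 0) = Δ·Π!·Σ² = 5/572  (sign -1)
combine: 4πI² = 693·20/1001·5/572 = 225/1859
take √, sign -1: I = -0.09814013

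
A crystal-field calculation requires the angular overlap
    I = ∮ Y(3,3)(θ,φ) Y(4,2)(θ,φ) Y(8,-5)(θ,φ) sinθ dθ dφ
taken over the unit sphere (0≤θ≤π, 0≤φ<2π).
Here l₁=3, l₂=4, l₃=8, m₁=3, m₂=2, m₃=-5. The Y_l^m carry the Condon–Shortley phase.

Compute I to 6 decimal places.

|3−4|≤8≤3+4 violated ⇒ I = 0

0.000000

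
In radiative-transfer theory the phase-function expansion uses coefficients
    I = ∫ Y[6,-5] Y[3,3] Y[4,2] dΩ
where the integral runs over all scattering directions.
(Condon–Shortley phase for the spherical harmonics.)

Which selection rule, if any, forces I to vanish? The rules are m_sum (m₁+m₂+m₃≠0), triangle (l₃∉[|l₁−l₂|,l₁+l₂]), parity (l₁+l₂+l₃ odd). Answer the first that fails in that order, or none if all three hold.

azimuthal sum: -5 + 3 + 2 = 0  ✓
3 ≤ 4 ≤ 9 (triangle on l)  ✓
L = 6 + 3 + 4 = 13 (odd)  ✗

parity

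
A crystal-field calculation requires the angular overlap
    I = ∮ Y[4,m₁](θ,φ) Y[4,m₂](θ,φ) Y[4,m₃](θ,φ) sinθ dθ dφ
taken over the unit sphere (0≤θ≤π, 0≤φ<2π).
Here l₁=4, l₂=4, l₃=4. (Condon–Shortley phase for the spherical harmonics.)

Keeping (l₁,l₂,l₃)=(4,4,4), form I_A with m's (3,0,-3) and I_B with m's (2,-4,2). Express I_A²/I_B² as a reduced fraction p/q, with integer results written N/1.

7/10

l's match ⇒ only the (l;m) 3-j factors differ between A and B.
A: triangle coeff Δ(4,4,4) = 1/450450; Σ_t [0,1]: t=0:+1/3456 t=1:−1/864 = -1/1152; (3j)²=7/286 [(4 4 4; 3 0 -3)], sign=+1
B: triangle coeff Δ(4,4,4) = 1/450450; Σ_t [0,0]: t=0:+1/2304 = 1/2304; (3j)²=5/143 [(4 4 4; 2 -4 2)], sign=+1
I_A²/I_B² = (7/286)/(5/143) = 7/10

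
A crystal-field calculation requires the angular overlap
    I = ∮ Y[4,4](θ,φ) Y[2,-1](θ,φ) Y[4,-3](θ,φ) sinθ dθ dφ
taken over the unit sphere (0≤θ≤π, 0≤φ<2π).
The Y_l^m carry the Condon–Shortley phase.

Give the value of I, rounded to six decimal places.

Checks pass: Σm=0; 10 even; l₃=4∈[2,6].
(2·4+1)(2·2+1)(2·4+1) = 405
Δ: 2! 6! 2! / 11! → 1/13860
sum: t=0:+1/192 t=1:−1/36 t=2:+1/192 = -5/288
3j²(4 2 4; 0 0 0) = Δ·Π!·Σ² = 20/693  (sign -1)
sum: t=0:+1/1440 = 1/1440
3j²(4 2 4; 4 -1 -3) = Δ·Π!·Σ² = 7/165  (sign -1)
combine: 4πI² = 405·20/693·7/165 = 60/121
take √, sign +1: I = 0.19864517

0.198645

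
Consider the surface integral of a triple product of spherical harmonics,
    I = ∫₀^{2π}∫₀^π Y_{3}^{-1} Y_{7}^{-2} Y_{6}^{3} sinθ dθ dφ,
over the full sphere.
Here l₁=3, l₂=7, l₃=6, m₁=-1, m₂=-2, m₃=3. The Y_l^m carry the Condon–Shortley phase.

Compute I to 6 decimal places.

-0.122872

m-sum 0 ✓  L=16 even ✓  4≤6≤10 ✓
Π(2lᵢ+1) = 7×15×13 = 1365
triangle coeff Δ(3,7,6) = 1/2042040
Σ_t [1,3]: t=1:−1/207360 t=2:+1/57600 t=3:−1/207360 = 1/129600
(3j)²=168/12155 [(3 7 6; 0 0 0)], sign=+1
Σ_t [2,4]: t=2:+1/241920 t=3:−1/483840 t=4:+1/17418240 = 37/17418240
(3j)²=1369/136136 [(3 7 6; -1 -2 3)], sign=-1
⇒ 4πI² = 86247/454597
I = (-1)√(86247/454597/(4π)) = -0.12287224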